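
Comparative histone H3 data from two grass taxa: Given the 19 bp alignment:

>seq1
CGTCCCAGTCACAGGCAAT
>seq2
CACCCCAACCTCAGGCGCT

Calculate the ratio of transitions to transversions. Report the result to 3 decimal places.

2.500

Transitions are A↔G and C↔T; transversions are all other mismatches.
Transitions: 5. Transversions: 2.
R = 5/2 = 2.500.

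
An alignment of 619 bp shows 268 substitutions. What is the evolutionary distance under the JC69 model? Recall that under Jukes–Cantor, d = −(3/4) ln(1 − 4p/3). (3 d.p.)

p = 268/619 ≈ 0.432956.
d = −(3/4) ln(1 − 4p/3) = −0.75 ln(1 − 0.577275) = −0.75 ln(0.422725)
  = −0.75 × (-0.861033) = 0.645775 substitutions/site.

0.646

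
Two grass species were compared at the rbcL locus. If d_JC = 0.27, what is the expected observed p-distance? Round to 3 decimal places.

p = (3/4)(1 − e^(−4d/3)) = 0.75 × (1 − e^(-0.36)) = 0.75 × (1 − 0.697676) = 0.226743.

0.227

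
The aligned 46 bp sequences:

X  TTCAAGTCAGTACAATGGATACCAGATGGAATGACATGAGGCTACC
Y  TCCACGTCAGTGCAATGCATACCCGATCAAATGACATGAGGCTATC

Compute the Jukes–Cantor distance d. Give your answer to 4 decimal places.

0.1979

The sequences differ at 8 of 46 sites (2, 5, 12, 18, 24, 28, 29, 45), so p = 8/46 ≈ 0.173913.
d = −(3/4) ln(1 − 4p/3) = −0.75 ln(1 − 0.231884) = −0.75 ln(0.768116)
  = −0.75 × (-0.263815) = 0.197861 substitutions/site.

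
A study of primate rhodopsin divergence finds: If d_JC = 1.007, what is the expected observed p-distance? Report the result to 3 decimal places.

0.554

p = (3/4)(1 − e^(−4d/3)) = 0.75 × (1 − e^(-1.342667)) = 0.75 × (1 − 0.261148) = 0.554139.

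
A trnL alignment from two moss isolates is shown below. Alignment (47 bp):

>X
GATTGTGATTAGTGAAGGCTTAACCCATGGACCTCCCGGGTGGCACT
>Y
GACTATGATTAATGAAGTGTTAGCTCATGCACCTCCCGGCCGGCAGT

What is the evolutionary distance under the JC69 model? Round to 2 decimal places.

The sequences differ at 11 of 47 sites, so p = 11/47 ≈ 0.234043.
d = −(3/4) ln(1 − 4p/3) = −0.75 ln(1 − 0.312057) = −0.75 ln(0.687943)
  = −0.75 × (-0.374049) = 0.280537 substitutions/site.

0.28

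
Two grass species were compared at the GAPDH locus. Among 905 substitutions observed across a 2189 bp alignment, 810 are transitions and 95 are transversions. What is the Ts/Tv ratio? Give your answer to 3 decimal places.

8.526

R = 810/95 = 8.526315… ≈ 8.526 (to 3 d.p.).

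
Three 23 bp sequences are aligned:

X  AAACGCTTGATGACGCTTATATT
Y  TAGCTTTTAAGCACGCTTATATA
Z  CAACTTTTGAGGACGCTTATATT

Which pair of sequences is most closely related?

X–Y: 8/23 differ, p = 0.348, d = 0.467.
X–Z: 4/23 differ, p = 0.174, d = 0.198.
Y–Z: 5/23 differ, p = 0.217, d = 0.257.
The smallest distance is between X and Z.

X and Z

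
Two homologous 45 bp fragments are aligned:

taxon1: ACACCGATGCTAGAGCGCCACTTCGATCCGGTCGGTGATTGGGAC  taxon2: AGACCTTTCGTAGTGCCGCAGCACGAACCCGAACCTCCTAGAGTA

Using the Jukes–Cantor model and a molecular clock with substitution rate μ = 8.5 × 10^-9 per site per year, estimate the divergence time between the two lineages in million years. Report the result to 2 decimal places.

50.47

The sequences differ at 23 of 45 sites, so p = 23/45 ≈ 0.511111.
d = −(3/4) ln(1 − 4p/3) = −0.75 ln(1 − 0.681481) = −0.75 ln(0.318519)
  = −0.75 × (-1.144073) = 0.858055 substitutions/site.
Under a molecular clock d = 2μt, so t = d/(2μ) = 0.858055 / (2 × 8.5 × 10^-9) = 50.47 million years.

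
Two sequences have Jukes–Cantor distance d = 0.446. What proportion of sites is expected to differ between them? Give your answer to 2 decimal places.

p = (3/4)(1 − e^(−4d/3)) = 0.75 × (1 − e^(-0.594667)) = 0.75 × (1 − 0.551746) = 0.336191.

0.34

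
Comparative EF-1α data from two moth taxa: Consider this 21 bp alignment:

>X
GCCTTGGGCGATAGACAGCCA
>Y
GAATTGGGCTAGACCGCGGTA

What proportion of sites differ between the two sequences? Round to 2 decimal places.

0.48

The sequences differ at 10 of 21 positions (sites 2, 3, 10, 12, 14, 15, 16, 17, 19, 20).
p = 10/21 = 0.476190… ≈ 0.48 (to 2 d.p.).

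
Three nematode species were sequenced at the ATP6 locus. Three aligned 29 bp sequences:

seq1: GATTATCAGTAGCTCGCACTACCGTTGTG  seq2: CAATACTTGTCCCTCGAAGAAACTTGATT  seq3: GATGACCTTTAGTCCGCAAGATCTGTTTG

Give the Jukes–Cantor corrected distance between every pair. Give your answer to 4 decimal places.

d(seq1,seq2) = 0.8776, d(seq1,seq3) = 0.6018, d(seq2,seq3) = 1.1411

seq1–seq2: 15/29 sites differ → p ≈ 0.517241, d = −0.75 ln(1 − 0.689655) = 0.877553 ≈ 0.8776.
seq1–seq3: 12/29 sites differ → p ≈ 0.413793, d = −0.75 ln(1 − 0.551724) = 0.601760 ≈ 0.6018.
seq2–seq3: 17/29 sites differ → p ≈ 0.586207, d = −0.75 ln(1 − 0.781609) = 1.141101 ≈ 1.1411.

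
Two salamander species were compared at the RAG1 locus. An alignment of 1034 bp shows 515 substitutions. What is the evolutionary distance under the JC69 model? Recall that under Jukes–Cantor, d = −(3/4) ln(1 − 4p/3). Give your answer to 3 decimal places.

p = 515/1034 ≈ 0.498066.
d = −(3/4) ln(1 − 4p/3) = −0.75 ln(1 − 0.664088) = −0.75 ln(0.335912)
  = −0.75 × (-1.090906) = 0.818180 substitutions/site.

0.818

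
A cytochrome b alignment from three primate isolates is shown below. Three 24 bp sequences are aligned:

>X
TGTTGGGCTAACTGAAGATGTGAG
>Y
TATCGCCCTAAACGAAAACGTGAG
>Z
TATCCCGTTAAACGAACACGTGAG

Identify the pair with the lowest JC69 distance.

Y and Z

X–Y: 8/24 differ, p = 0.333, d = 0.441.
X–Z: 9/24 differ, p = 0.375, d = 0.520.
Y–Z: 4/24 differ, p = 0.167, d = 0.188.
The smallest distance is between Y and Z.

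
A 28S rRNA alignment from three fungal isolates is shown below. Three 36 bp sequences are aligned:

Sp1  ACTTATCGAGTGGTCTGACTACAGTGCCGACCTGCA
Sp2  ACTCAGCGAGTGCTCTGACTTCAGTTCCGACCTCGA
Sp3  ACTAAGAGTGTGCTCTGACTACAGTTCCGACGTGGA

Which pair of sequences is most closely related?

Sp2 and Sp3

Sp1–Sp2: 7/36 differ, p = 0.194, d = 0.225.
Sp1–Sp3: 8/36 differ, p = 0.222, d = 0.264.
Sp2–Sp3: 6/36 differ, p = 0.167, d = 0.188.
The smallest distance is between Sp2 and Sp3.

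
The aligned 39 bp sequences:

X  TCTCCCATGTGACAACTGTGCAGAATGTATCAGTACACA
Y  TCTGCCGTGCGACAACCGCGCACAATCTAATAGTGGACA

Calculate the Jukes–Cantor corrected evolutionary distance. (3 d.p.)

0.354

The sequences differ at 11 of 39 sites, so p = 11/39 ≈ 0.282051.
d = −(3/4) ln(1 − 4p/3) = −0.75 ln(1 − 0.376068) = −0.75 ln(0.623932)
  = −0.75 × (-0.471714) = 0.353786 substitutions/site.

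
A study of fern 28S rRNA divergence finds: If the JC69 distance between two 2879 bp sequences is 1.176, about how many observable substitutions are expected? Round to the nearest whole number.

1709

Invert JC69: p = (3/4)(1 − e^(−4d/3)) = 0.75 × (1 − e^(-1.568)) = 0.75 × (1 − 0.208462) = 0.593654.
Expected differing sites = pL ≈ 0.593654 × 2879 = 1709.129866 ≈ 1709.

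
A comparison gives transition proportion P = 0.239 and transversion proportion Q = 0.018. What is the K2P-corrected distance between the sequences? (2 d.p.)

Under the Kimura two-parameter model, d = −½ ln(1 − 2P − Q) − ¼ ln(1 − 2Q).
1 − 2P − Q = 0.504, giving −½ ln(0.504) = 0.342590.
1 − 2Q = 0.964, giving −¼ ln(0.964) = 0.009166.
d = 0.342590 + 0.009166 = 0.351756.

0.35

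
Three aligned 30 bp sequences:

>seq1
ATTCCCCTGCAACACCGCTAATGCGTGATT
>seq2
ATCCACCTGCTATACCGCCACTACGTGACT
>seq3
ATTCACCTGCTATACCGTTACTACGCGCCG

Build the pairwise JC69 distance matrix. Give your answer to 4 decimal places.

d(seq1,seq2) = 0.3295, d(seq1,seq3) = 0.4408, d(seq2,seq3) = 0.2326

seq1–seq2: 8/30 sites differ → p ≈ 0.266667, d = −0.75 ln(1 − 0.355556) = 0.329526 ≈ 0.3295.
seq1–seq3: 10/30 sites differ → p ≈ 0.333333, d = −0.75 ln(1 − 0.444444) = 0.440839 ≈ 0.4408.
seq2–seq3: 6/30 sites differ → p = 0.2, d = −0.75 ln(1 − 0.266667) = 0.232617 ≈ 0.2326.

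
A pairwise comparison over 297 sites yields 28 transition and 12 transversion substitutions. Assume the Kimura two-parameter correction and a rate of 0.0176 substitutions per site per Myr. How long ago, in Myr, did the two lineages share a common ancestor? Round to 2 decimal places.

P = 28/297 ≈ 0.094276 and Q = 12/297 ≈ 0.040404.
Under the Kimura two-parameter model, d = −½ ln(1 − 2P − Q) − ¼ ln(1 − 2Q).
1 − 2P − Q = 0.771044, giving −½ ln(0.771044) = 0.130005.
1 − 2Q = 0.919192, giving −¼ ln(0.919192) = 0.021065.
d = 0.130005 + 0.021065 = 0.151070.
Under a molecular clock d = 2μt, so t = d/(2μ) = 0.151070 / (2 × 0.0176) = 4.29 Myr.

4.29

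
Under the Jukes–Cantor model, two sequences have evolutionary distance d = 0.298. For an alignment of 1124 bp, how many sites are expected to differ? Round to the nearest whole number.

Invert JC69: p = (3/4)(1 − e^(−4d/3)) = 0.75 × (1 − e^(-0.397333)) = 0.75 × (1 − 0.672110) = 0.245918.
Expected differing sites = pL ≈ 0.245918 × 1124 = 276.411832 ≈ 276.

276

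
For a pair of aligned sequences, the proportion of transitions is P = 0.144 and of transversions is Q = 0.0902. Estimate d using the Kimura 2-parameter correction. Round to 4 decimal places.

0.2873

Under the Kimura two-parameter model, d = −½ ln(1 − 2P − Q) − ¼ ln(1 − 2Q).
1 − 2P − Q = 0.6218, giving −½ ln(0.6218) = 0.237568.
1 − 2Q = 0.8196, giving −¼ ln(0.8196) = 0.049735.
d = 0.237568 + 0.049735 = 0.287303.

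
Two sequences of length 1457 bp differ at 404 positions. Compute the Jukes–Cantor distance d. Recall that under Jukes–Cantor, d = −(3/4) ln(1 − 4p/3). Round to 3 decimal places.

0.346

p = 404/1457 ≈ 0.277282.
d = −(3/4) ln(1 − 4p/3) = −0.75 ln(1 − 0.369709) = −0.75 ln(0.630291)
  = −0.75 × (-0.461574) = 0.346181 substitutions/site.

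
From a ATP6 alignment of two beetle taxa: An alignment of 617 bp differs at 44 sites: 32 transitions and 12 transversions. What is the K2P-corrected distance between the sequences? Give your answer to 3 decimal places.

0.076

P = 32/617 ≈ 0.051864 and Q = 12/617 ≈ 0.019449.
Under the Kimura two-parameter model, d = −½ ln(1 − 2P − Q) − ¼ ln(1 − 2Q).
1 − 2P − Q = 0.876823, giving −½ ln(0.876823) = 0.065725.
1 − 2Q = 0.961102, giving −¼ ln(0.961102) = 0.009919.
d = 0.065725 + 0.009919 = 0.075644.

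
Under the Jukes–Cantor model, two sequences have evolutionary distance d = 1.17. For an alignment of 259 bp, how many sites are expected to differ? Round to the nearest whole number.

153

Invert JC69: p = (3/4)(1 − e^(−4d/3)) = 0.75 × (1 − e^(-1.56)) = 0.75 × (1 − 0.210136) = 0.592398.
Expected differing sites = pL ≈ 0.592398 × 259 = 153.431082 ≈ 153.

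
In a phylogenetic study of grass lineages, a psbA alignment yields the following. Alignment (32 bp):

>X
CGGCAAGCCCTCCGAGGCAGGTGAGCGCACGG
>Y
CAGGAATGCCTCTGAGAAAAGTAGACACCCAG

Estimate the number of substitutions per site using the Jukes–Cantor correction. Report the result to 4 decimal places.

The sequences differ at 14 of 32 sites, so p = 14/32 = 0.4375.
d = −(3/4) ln(1 − 4p/3) = −0.75 ln(1 − 0.583333) = −0.75 ln(0.416667)
  = −0.75 × (-0.875468) = 0.656601 substitutions/site.

0.6566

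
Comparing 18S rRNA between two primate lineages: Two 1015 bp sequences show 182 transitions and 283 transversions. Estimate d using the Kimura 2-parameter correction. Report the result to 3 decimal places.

P = 182/1015 ≈ 0.17931 and Q = 283/1015 ≈ 0.278818.
Under the Kimura two-parameter model, d = −½ ln(1 − 2P − Q) − ¼ ln(1 − 2Q).
1 − 2P − Q = 0.362562, giving −½ ln(0.362562) = 0.507280.
1 − 2Q = 0.442364, giving −¼ ln(0.442364) = 0.203906.
d = 0.507280 + 0.203906 = 0.711186.

0.711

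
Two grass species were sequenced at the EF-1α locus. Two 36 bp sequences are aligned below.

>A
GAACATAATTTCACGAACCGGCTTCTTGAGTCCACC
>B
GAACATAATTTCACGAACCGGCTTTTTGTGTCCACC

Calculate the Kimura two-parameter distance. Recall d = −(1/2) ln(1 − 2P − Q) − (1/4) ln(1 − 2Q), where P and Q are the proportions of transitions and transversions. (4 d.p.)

0.0578

Of 36 sites, 1 differences are transitions and 1 are transversions, so P = 1/36 ≈ 0.027778 and Q = 1/36 ≈ 0.027778.
Under the Kimura two-parameter model, d = −½ ln(1 − 2P − Q) − ¼ ln(1 − 2Q).
1 − 2P − Q = 0.916666, giving −½ ln(0.916666) = 0.043506.
1 − 2Q = 0.944444, giving −¼ ln(0.944444) = 0.014290.
d = 0.043506 + 0.014290 = 0.057796.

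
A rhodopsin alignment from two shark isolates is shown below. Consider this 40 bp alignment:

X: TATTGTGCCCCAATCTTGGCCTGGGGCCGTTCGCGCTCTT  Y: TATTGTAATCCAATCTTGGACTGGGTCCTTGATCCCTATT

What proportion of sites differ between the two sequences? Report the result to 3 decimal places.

The sequences differ at 11 of 40 positions.
p = 11/40 = 0.275.

0.275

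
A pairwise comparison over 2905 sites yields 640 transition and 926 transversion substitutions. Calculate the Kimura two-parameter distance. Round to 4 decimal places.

P = 640/2905 ≈ 0.22031 and Q = 926/2905 ≈ 0.318761.
Under the Kimura two-parameter model, d = −½ ln(1 − 2P − Q) − ¼ ln(1 − 2Q).
1 − 2P − Q = 0.240619, giving −½ ln(0.240619) = 0.712270.
1 − 2Q = 0.362478, giving −¼ ln(0.362478) = 0.253698.
d = 0.712270 + 0.253698 = 0.965968.

0.9660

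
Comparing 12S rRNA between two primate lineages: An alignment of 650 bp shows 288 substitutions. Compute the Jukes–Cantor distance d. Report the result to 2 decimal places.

0.67

p = 288/650 ≈ 0.443077.
d = −(3/4) ln(1 − 4p/3) = −0.75 ln(1 − 0.590769) = −0.75 ln(0.409231)
  = −0.75 × (-0.893475) = 0.670106 substitutions/site.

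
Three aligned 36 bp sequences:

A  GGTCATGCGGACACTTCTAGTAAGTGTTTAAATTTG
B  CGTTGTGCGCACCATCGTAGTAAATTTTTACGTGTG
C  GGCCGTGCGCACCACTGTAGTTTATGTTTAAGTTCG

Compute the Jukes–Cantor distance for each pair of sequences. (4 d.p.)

A–B: 13/36 sites differ → p ≈ 0.361111, d = −0.75 ln(1 − 0.481481) = 0.492584 ≈ 0.4926.
A–C: 12/36 sites differ → p ≈ 0.333333, d = −0.75 ln(1 − 0.444444) = 0.440839 ≈ 0.4408.
B–C: 11/36 sites differ → p ≈ 0.305556, d = −0.75 ln(1 − 0.407408) = 0.392437 ≈ 0.3924.

d(A,B) = 0.4926, d(A,C) = 0.4408, d(B,C) = 0.3924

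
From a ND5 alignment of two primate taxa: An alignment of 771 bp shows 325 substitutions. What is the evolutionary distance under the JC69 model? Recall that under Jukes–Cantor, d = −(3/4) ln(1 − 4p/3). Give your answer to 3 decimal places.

p = 325/771 ≈ 0.42153.
d = −(3/4) ln(1 − 4p/3) = −0.75 ln(1 − 0.56204) = −0.75 ln(0.43796)
  = −0.75 × (-0.825628) = 0.619221 substitutions/site.

0.619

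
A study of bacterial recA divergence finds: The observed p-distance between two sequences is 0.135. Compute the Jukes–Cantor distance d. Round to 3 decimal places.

d = −(3/4) ln(1 − 4p/3) = −0.75 ln(1 − 0.18) = −0.75 ln(0.82)
  = −0.75 × (-0.198451) = 0.148838 substitutions/site.

0.149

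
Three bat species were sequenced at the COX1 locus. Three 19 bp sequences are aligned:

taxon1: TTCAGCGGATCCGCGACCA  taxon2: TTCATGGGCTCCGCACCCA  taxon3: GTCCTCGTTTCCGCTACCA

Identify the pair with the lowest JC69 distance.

taxon1–taxon2: 5/19 differ, p = 0.263, d = 0.324.
taxon1–taxon3: 6/19 differ, p = 0.316, d = 0.410.
taxon2–taxon3: 7/19 differ, p = 0.368, d = 0.507.
The smallest distance is between taxon1 and taxon2.

taxon1 and taxon2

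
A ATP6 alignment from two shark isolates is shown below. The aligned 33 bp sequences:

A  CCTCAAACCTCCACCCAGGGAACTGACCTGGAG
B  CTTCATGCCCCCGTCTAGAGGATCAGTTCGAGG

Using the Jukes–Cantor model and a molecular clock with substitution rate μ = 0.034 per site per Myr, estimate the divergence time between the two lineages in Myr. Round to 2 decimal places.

14.33

The sequences differ at 18 of 33 sites, so p = 18/33 ≈ 0.545455.
d = −(3/4) ln(1 − 4p/3) = −0.75 ln(1 − 0.727273) = −0.75 ln(0.272727)
  = −0.75 × (-1.299284) = 0.974463 substitutions/site.
Under a molecular clock d = 2μt, so t = d/(2μ) = 0.974463 / (2 × 0.034) = 14.33 Myr.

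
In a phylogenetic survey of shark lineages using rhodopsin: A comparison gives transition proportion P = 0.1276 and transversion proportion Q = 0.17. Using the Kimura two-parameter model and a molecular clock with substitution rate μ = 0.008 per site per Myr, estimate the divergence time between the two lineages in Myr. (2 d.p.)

Under the Kimura two-parameter model, d = −½ ln(1 − 2P − Q) − ¼ ln(1 − 2Q).
1 − 2P − Q = 0.5748, giving −½ ln(0.5748) = 0.276867.
1 − 2Q = 0.66, giving −¼ ln(0.66) = 0.103879.
d = 0.276867 + 0.103879 = 0.380746.
Under a molecular clock d = 2μt, so t = d/(2μ) = 0.380746 / (2 × 0.008) = 23.80 Myr.

23.80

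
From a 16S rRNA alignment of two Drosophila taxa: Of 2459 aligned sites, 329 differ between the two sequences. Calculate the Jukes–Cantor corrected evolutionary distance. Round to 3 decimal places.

p = 329/2459 ≈ 0.133794.
d = −(3/4) ln(1 − 4p/3) = −0.75 ln(1 − 0.178392) = −0.75 ln(0.821608)
  = −0.75 × (-0.196492) = 0.147369 substitutions/site.

0.147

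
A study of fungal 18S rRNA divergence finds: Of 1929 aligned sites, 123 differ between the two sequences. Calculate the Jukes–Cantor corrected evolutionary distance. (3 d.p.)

0.067

p = 123/1929 ≈ 0.063764.
d = −(3/4) ln(1 − 4p/3) = −0.75 ln(1 − 0.085019) = −0.75 ln(0.914981)
  = −0.75 × (-0.088852) = 0.066639 substitutions/site.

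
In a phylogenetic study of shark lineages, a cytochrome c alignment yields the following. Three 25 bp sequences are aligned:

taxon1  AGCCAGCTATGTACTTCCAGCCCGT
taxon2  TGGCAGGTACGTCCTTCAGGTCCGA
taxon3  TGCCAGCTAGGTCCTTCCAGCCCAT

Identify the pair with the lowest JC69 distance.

taxon1–taxon2: 9/25 differ, p = 0.360, d = 0.490.
taxon1–taxon3: 4/25 differ, p = 0.160, d = 0.180.
taxon2–taxon3: 8/25 differ, p = 0.320, d = 0.417.
The smallest distance is between taxon1 and taxon3.

taxon1 and taxon3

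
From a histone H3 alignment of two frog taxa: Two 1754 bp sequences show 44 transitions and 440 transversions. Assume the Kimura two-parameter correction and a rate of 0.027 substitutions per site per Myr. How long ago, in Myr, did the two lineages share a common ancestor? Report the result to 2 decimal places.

6.54

P = 44/1754 ≈ 0.025086 and Q = 440/1754 ≈ 0.250855.
Under the Kimura two-parameter model, d = −½ ln(1 − 2P − Q) − ¼ ln(1 − 2Q).
1 − 2P − Q = 0.698973, giving −½ ln(0.698973) = 0.179072.
1 − 2Q = 0.49829, giving −¼ ln(0.49829) = 0.174143.
d = 0.179072 + 0.174143 = 0.353215.
Under a molecular clock d = 2μt, so t = d/(2μ) = 0.353215 / (2 × 0.027) = 6.54 Myr.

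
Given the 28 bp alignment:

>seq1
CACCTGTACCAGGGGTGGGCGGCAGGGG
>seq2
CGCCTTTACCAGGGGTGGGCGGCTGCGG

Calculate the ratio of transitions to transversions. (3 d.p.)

Transitions are A↔G and C↔T; transversions are all other mismatches.
Transitions: 1. Transversions: 3.
R = 1/3 = 0.333333… ≈ 0.333 (to 3 d.p.).

0.333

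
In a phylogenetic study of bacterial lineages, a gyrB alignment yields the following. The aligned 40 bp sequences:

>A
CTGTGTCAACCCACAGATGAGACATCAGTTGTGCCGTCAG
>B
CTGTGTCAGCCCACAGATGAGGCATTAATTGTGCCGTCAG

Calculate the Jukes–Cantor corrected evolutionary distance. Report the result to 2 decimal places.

0.11

The sequences differ at 4 of 40 sites (9, 22, 26, 28), so p = 4/40 = 0.1.
d = −(3/4) ln(1 − 4p/3) = −0.75 ln(1 − 0.133333) = −0.75 ln(0.866667)
  = −0.75 × (-0.143100) = 0.107325 substitutions/site.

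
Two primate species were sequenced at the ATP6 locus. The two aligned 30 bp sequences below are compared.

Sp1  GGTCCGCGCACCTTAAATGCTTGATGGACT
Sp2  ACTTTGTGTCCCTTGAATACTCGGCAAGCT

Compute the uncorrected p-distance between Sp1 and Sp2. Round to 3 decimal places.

0.500

The sequences differ at 15 of 30 positions.
p = 15/30 = 0.500.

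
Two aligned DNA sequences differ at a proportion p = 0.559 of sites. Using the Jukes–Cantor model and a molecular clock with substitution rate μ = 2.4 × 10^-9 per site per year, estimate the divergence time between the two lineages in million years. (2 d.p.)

213.72

d = −(3/4) ln(1 − 4p/3) = −0.75 ln(1 − 0.745333) = −0.75 ln(0.254667)
  = −0.75 × (-1.367798) = 1.025849 substitutions/site.
Under a molecular clock d = 2μt, so t = d/(2μ) = 1.025849 / (2 × 2.4 × 10^-9) = 213.72 million years.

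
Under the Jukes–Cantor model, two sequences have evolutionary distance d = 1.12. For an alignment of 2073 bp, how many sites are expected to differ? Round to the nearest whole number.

1206

Invert JC69: p = (3/4)(1 − e^(−4d/3)) = 0.75 × (1 − e^(-1.493333)) = 0.75 × (1 − 0.224623) = 0.581533.
Expected differing sites = pL ≈ 0.581533 × 2073 = 1205.517909 ≈ 1206.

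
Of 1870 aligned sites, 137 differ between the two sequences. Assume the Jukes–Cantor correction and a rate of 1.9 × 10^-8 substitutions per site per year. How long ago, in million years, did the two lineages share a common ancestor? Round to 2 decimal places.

p = 137/1870 ≈ 0.073262.
d = −(3/4) ln(1 − 4p/3) = −0.75 ln(1 − 0.097683) = −0.75 ln(0.902317)
  = −0.75 × (-0.102789) = 0.077092 substitutions/site.
Under a molecular clock d = 2μt, so t = d/(2μ) = 0.077092 / (2 × 1.9 × 10^-8) = 2.03 million years.

2.03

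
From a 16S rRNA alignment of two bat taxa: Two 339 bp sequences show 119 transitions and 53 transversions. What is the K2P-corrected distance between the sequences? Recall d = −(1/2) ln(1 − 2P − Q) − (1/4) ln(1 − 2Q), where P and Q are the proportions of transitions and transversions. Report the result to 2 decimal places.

1.07

P = 119/339 ≈ 0.351032 and Q = 53/339 ≈ 0.156342.
Under the Kimura two-parameter model, d = −½ ln(1 − 2P − Q) − ¼ ln(1 − 2Q).
1 − 2P − Q = 0.141594, giving −½ ln(0.141594) = 0.977396.
1 − 2Q = 0.687316, giving −¼ ln(0.687316) = 0.093740.
d = 0.977396 + 0.093740 = 1.071136.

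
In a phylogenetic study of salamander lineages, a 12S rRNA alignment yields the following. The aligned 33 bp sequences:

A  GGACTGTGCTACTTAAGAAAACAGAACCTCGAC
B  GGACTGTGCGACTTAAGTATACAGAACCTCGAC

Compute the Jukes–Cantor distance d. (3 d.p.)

The sequences differ at 3 of 33 sites (10, 18, 20), so p = 3/33 ≈ 0.090909.
d = −(3/4) ln(1 − 4p/3) = −0.75 ln(1 − 0.121212) = −0.75 ln(0.878788)
  = −0.75 × (-0.129212) = 0.096909 substitutions/site.

0.097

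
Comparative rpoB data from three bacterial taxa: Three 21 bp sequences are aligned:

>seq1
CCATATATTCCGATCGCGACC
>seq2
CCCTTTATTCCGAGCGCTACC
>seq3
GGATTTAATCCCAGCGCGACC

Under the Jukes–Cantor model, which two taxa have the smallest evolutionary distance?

seq1 and seq2

seq1–seq2: 4/21 differ, p = 0.190, d = 0.220.
seq1–seq3: 6/21 differ, p = 0.286, d = 0.360.
seq2–seq3: 6/21 differ, p = 0.286, d = 0.360.
The smallest distance is between seq1 and seq2.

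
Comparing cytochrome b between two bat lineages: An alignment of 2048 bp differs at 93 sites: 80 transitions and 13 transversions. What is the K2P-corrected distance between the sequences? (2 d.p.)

0.05

P = 80/2048 ≈ 0.039063 and Q = 13/2048 ≈ 0.006348.
Under the Kimura two-parameter model, d = −½ ln(1 − 2P − Q) − ¼ ln(1 − 2Q).
1 − 2P − Q = 0.915526, giving −½ ln(0.915526) = 0.044128.
1 − 2Q = 0.987304, giving −¼ ln(0.987304) = 0.003194.
d = 0.044128 + 0.003194 = 0.047322.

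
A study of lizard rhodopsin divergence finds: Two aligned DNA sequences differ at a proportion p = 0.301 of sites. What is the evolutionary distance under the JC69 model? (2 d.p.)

d = −(3/4) ln(1 − 4p/3) = −0.75 ln(1 − 0.401333) = −0.75 ln(0.598667)
  = −0.75 × (-0.513050) = 0.384788 substitutions/site.

0.38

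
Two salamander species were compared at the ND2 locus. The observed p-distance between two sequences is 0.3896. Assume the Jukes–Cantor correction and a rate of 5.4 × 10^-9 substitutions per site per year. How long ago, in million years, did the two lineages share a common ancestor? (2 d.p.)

d = −(3/4) ln(1 − 4p/3) = −0.75 ln(1 − 0.519467) = −0.75 ln(0.480533)
  = −0.75 × (-0.732859) = 0.549644 substitutions/site.
Under a molecular clock d = 2μt, so t = d/(2μ) = 0.549644 / (2 × 5.4 × 10^-9) = 50.89 million years.

50.89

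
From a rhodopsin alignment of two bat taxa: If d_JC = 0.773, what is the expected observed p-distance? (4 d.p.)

p = (3/4)(1 − e^(−4d/3)) = 0.75 × (1 − e^(-1.030667)) = 0.75 × (1 − 0.356769) = 0.482423.

0.4824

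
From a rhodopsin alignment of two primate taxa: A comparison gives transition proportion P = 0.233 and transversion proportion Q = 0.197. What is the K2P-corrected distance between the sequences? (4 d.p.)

0.6691

Under the Kimura two-parameter model, d = −½ ln(1 − 2P − Q) − ¼ ln(1 − 2Q).
1 − 2P − Q = 0.337, giving −½ ln(0.337) = 0.543836.
1 − 2Q = 0.606, giving −¼ ln(0.606) = 0.125219.
d = 0.543836 + 0.125219 = 0.669055.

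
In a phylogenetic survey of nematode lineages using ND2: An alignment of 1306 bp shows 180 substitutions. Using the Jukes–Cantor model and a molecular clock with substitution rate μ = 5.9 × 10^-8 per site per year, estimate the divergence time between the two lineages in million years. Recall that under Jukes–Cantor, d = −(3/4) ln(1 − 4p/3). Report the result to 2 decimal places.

1.29

p = 180/1306 ≈ 0.137825.
d = −(3/4) ln(1 − 4p/3) = −0.75 ln(1 − 0.183767) = −0.75 ln(0.816233)
  = −0.75 × (-0.203055) = 0.152291 substitutions/site.
Under a molecular clock d = 2μt, so t = d/(2μ) = 0.152291 / (2 × 5.9 × 10^-8) = 1.29 million years.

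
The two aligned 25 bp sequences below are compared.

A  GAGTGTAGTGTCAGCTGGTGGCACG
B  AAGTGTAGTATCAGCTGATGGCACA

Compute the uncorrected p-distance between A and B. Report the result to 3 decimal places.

The sequences differ at 4 of 25 positions (sites 1, 10, 18, 25).
p = 4/25 = 0.160.

0.160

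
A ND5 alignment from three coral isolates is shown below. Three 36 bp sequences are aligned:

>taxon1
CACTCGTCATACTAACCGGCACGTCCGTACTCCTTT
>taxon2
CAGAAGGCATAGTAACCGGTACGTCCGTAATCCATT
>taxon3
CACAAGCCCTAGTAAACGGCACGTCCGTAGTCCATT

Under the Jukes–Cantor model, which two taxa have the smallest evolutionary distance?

taxon2 and taxon3

taxon1–taxon2: 8/36 differ, p = 0.222, d = 0.264.
taxon1–taxon3: 8/36 differ, p = 0.222, d = 0.264.
taxon2–taxon3: 6/36 differ, p = 0.167, d = 0.188.
The smallest distance is between taxon2 and taxon3.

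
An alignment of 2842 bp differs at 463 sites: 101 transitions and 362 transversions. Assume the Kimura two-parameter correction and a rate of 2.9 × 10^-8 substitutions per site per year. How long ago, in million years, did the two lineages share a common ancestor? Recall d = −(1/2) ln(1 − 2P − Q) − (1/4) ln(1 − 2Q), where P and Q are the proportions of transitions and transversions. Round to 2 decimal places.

P = 101/2842 ≈ 0.035538 and Q = 362/2842 ≈ 0.127375.
Under the Kimura two-parameter model, d = −½ ln(1 − 2P − Q) − ¼ ln(1 − 2Q).
1 − 2P − Q = 0.801549, giving −½ ln(0.801549) = 0.110605.
1 − 2Q = 0.74525, giving −¼ ln(0.74525) = 0.073509.
d = 0.110605 + 0.073509 = 0.184114.
Under a molecular clock d = 2μt, so t = d/(2μ) = 0.184114 / (2 × 2.9 × 10^-8) = 3.17 million years.

3.17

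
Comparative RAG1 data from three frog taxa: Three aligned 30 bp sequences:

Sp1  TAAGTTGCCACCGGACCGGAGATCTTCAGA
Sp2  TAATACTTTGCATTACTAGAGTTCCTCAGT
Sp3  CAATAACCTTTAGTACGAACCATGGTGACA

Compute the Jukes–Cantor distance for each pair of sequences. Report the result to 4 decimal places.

Sp1–Sp2: 15/30 sites differ → p = 0.5, d = −0.75 ln(1 − 0.666667) = 0.823960 ≈ 0.8240.
Sp1–Sp3: 19/30 sites differ → p ≈ 0.633333, d = −0.75 ln(1 − 0.844444) = 1.395562 ≈ 1.3956.
Sp2–Sp3: 17/30 sites differ → p ≈ 0.566667, d = −0.75 ln(1 − 0.755556) = 1.056577 ≈ 1.0566.

d(Sp1,Sp2) = 0.8240, d(Sp1,Sp3) = 1.3956, d(Sp2,Sp3) = 1.0566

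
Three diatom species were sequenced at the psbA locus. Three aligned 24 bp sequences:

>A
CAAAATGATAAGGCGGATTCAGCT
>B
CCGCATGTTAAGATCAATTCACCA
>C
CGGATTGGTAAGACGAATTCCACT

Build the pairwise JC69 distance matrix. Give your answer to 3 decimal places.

A–B: 10/24 sites differ → p ≈ 0.416667, d = −0.75 ln(1 − 0.555556) = 0.608198 ≈ 0.608.
A–C: 8/24 sites differ → p ≈ 0.333333, d = −0.75 ln(1 − 0.444444) = 0.440839 ≈ 0.441.
B–C: 9/24 sites differ → p = 0.375, d = −0.75 ln(1 − 0.5) = 0.519860 ≈ 0.520.

d(A,B) = 0.608, d(A,C) = 0.441, d(B,C) = 0.520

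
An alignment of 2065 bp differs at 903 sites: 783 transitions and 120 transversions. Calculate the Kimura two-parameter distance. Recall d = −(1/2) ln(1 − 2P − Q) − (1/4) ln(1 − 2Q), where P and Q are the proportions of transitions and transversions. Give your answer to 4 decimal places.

0.8786

P = 783/2065 ≈ 0.379177 and Q = 120/2065 ≈ 0.058111.
Under the Kimura two-parameter model, d = −½ ln(1 − 2P − Q) − ¼ ln(1 − 2Q).
1 − 2P − Q = 0.183535, giving −½ ln(0.183535) = 0.847675.
1 − 2Q = 0.883778, giving −¼ ln(0.883778) = 0.030887.
d = 0.847675 + 0.030887 = 0.878562.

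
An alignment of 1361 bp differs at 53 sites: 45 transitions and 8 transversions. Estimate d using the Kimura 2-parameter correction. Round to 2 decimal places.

P = 45/1361 ≈ 0.033064 and Q = 8/1361 ≈ 0.005878.
Under the Kimura two-parameter model, d = −½ ln(1 − 2P − Q) − ¼ ln(1 − 2Q).
1 − 2P − Q = 0.927994, giving −½ ln(0.927994) = 0.037365.
1 − 2Q = 0.988244, giving −¼ ln(0.988244) = 0.002956.
d = 0.037365 + 0.002956 = 0.040321.

0.04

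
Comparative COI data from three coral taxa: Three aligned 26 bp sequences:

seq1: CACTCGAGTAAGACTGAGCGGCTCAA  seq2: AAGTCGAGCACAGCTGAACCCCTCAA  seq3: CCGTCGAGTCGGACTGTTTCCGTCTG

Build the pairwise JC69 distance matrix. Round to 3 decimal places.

seq1–seq2: 9/26 sites differ → p ≈ 0.346154, d = −0.75 ln(1 − 0.461539) = 0.464280 ≈ 0.464.
seq1–seq3: 12/26 sites differ → p ≈ 0.461538, d = −0.75 ln(1 − 0.615384) = 0.716632 ≈ 0.717.
seq2–seq3: 13/26 sites differ → p = 0.5, d = −0.75 ln(1 − 0.666667) = 0.823960 ≈ 0.824.

d(seq1,seq2) = 0.464, d(seq1,seq3) = 0.717, d(seq2,seq3) = 0.824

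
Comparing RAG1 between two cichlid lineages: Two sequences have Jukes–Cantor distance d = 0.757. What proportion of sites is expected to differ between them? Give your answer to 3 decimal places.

p = (3/4)(1 − e^(−4d/3)) = 0.75 × (1 − e^(-1.009333)) = 0.75 × (1 − 0.364462) = 0.476654.

0.477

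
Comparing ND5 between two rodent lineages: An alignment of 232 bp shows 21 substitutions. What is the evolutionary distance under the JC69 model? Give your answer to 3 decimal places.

0.096

p = 21/232 ≈ 0.090517.
d = −(3/4) ln(1 − 4p/3) = −0.75 ln(1 − 0.120689) = −0.75 ln(0.879311)
  = −0.75 × (-0.128617) = 0.096463 substitutions/site.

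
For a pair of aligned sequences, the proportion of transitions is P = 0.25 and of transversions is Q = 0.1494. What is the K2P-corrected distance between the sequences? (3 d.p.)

Under the Kimura two-parameter model, d = −½ ln(1 − 2P − Q) − ¼ ln(1 − 2Q).
1 − 2P − Q = 0.3506, giving −½ ln(0.3506) = 0.524055.
1 − 2Q = 0.7012, giving −¼ ln(0.7012) = 0.088741.
d = 0.524055 + 0.088741 = 0.612796.

0.613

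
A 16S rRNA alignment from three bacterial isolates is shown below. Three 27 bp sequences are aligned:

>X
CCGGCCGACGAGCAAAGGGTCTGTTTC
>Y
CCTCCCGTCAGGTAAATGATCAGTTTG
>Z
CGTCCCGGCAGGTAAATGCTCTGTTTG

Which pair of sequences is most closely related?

Y and Z

X–Y: 10/27 differ, p = 0.370, d = 0.511.
X–Z: 10/27 differ, p = 0.370, d = 0.511.
Y–Z: 4/27 differ, p = 0.148, d = 0.165.
The smallest distance is between Y and Z.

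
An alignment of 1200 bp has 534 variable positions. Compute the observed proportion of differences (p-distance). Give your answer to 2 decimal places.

p = 534/1200 = 0.445 ≈ 0.45 (to 2 d.p.).

0.45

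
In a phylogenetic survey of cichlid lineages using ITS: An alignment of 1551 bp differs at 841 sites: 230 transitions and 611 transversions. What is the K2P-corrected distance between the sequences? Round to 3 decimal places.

P = 230/1551 ≈ 0.148291 and Q = 611/1551 ≈ 0.393939.
Under the Kimura two-parameter model, d = −½ ln(1 − 2P − Q) − ¼ ln(1 − 2Q).
1 − 2P − Q = 0.309479, giving −½ ln(0.309479) = 0.586433.
1 − 2Q = 0.212122, giving −¼ ln(0.212122) = 0.387648.
d = 0.586433 + 0.387648 = 0.974081.

0.974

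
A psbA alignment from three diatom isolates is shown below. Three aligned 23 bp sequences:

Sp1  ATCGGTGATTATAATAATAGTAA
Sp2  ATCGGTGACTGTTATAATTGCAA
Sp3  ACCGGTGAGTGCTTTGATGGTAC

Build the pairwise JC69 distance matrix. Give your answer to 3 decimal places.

Sp1–Sp2: 5/23 sites differ → p ≈ 0.217391, d = −0.75 ln(1 − 0.289855) = 0.256715 ≈ 0.257.
Sp1–Sp3: 9/23 sites differ → p ≈ 0.391304, d = −0.75 ln(1 − 0.521739) = 0.553199 ≈ 0.553.
Sp2–Sp3: 8/23 sites differ → p ≈ 0.347826, d = −0.75 ln(1 − 0.463768) = 0.467391 ≈ 0.467.

d(Sp1,Sp2) = 0.257, d(Sp1,Sp3) = 0.553, d(Sp2,Sp3) = 0.467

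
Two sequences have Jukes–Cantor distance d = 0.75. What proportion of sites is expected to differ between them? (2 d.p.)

0.47

p = (3/4)(1 − e^(−4d/3)) = 0.75 × (1 − e^(-1)) = 0.75 × (1 − 0.367879) = 0.474091.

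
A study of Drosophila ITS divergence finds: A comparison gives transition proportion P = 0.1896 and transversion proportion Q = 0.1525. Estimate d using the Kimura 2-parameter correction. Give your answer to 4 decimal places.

Under the Kimura two-parameter model, d = −½ ln(1 − 2P − Q) − ¼ ln(1 − 2Q).
1 − 2P − Q = 0.4683, giving −½ ln(0.4683) = 0.379323.
1 − 2Q = 0.695, giving −¼ ln(0.695) = 0.090961.
d = 0.379323 + 0.090961 = 0.470284.

0.4703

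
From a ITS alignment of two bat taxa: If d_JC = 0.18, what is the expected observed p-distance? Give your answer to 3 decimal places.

p = (3/4)(1 − e^(−4d/3)) = 0.75 × (1 − e^(-0.24)) = 0.75 × (1 − 0.786628) = 0.160029.

0.160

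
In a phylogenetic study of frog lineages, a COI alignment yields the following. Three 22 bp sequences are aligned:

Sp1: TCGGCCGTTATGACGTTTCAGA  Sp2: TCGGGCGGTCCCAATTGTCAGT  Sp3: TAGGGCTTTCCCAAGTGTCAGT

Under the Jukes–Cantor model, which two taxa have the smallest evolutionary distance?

Sp2 and Sp3

Sp1–Sp2: 9/22 differ, p = 0.409, d = 0.591.
Sp1–Sp3: 9/22 differ, p = 0.409, d = 0.591.
Sp2–Sp3: 4/22 differ, p = 0.182, d = 0.208.
The smallest distance is between Sp2 and Sp3.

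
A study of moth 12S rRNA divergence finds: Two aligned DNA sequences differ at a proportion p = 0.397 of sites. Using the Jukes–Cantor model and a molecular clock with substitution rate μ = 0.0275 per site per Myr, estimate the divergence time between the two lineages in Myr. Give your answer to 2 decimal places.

d = −(3/4) ln(1 − 4p/3) = −0.75 ln(1 − 0.529333) = −0.75 ln(0.470667)
  = −0.75 × (-0.753604) = 0.565203 substitutions/site.
Under a molecular clock d = 2μt, so t = d/(2μ) = 0.565203 / (2 × 0.0275) = 10.28 Myr.

10.28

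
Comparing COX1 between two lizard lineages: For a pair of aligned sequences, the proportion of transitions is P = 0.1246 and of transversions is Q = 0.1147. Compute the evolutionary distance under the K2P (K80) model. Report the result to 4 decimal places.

Under the Kimura two-parameter model, d = −½ ln(1 − 2P − Q) − ¼ ln(1 − 2Q).
1 − 2P − Q = 0.6361, giving −½ ln(0.6361) = 0.226200.
1 − 2Q = 0.7706, giving −¼ ln(0.7706) = 0.065146.
d = 0.226200 + 0.065146 = 0.291346.

0.2913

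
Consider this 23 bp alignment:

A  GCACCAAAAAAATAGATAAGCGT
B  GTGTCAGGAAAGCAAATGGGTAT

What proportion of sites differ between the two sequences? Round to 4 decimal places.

0.5217

The sequences differ at 12 of 23 positions.
p = 12/23 = 0.521739… ≈ 0.5217 (to 4 d.p.).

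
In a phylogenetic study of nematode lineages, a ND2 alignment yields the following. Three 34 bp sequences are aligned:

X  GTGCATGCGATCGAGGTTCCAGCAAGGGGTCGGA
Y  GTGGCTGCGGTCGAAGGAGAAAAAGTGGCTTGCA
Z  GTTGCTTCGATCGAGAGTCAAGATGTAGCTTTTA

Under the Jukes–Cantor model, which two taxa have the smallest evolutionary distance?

X–Y: 15/34 differ, p = 0.441, d = 0.665.
X–Z: 16/34 differ, p = 0.471, d = 0.741.
Y–Z: 12/34 differ, p = 0.353, d = 0.477.
The smallest distance is between Y and Z.

Y and Z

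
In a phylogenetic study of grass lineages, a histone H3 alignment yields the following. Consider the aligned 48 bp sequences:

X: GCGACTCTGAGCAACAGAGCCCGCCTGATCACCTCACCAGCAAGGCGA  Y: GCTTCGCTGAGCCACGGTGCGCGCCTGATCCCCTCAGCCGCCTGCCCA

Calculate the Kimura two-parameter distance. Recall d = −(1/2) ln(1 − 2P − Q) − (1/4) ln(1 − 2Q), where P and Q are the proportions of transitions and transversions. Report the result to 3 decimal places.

0.382

Of 48 sites, 1 differences are transitions and 13 are transversions, so P = 1/48 ≈ 0.020833 and Q = 13/48 ≈ 0.270833.
Under the Kimura two-parameter model, d = −½ ln(1 − 2P − Q) − ¼ ln(1 − 2Q).
1 − 2P − Q = 0.687501, giving −½ ln(0.687501) = 0.187346.
1 − 2Q = 0.458334, giving −¼ ln(0.458334) = 0.195039.
d = 0.187346 + 0.195039 = 0.382385.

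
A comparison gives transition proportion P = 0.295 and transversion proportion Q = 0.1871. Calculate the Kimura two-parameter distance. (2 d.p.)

Under the Kimura two-parameter model, d = −½ ln(1 − 2P − Q) − ¼ ln(1 − 2Q).
1 − 2P − Q = 0.2229, giving −½ ln(0.2229) = 0.750516.
1 − 2Q = 0.6258, giving −¼ ln(0.6258) = 0.117181.
d = 0.750516 + 0.117181 = 0.867697.

0.87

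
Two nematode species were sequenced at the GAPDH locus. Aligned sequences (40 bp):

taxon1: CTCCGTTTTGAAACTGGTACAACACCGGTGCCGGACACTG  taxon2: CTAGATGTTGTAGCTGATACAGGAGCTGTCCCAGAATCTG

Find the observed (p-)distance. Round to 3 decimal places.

The sequences differ at 15 of 40 positions.
p = 15/40 = 0.375.

0.375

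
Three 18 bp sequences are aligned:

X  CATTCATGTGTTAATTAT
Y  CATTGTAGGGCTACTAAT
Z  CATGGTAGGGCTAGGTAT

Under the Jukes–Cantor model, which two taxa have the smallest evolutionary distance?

Y and Z

X–Y: 7/18 differ, p = 0.389, d = 0.548.
X–Z: 8/18 differ, p = 0.444, d = 0.673.
Y–Z: 4/18 differ, p = 0.222, d = 0.264.
The smallest distance is between Y and Z.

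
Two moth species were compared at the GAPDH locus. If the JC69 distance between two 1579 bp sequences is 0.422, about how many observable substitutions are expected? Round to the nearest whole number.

510

Invert JC69: p = (3/4)(1 − e^(−4d/3)) = 0.75 × (1 − e^(-0.562667)) = 0.75 × (1 − 0.569688) = 0.322734.
Expected differing sites = pL ≈ 0.322734 × 1579 = 509.596986 ≈ 510.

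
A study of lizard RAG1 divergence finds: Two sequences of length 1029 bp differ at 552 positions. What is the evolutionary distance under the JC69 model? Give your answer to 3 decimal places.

0.942

p = 552/1029 ≈ 0.536443.
d = −(3/4) ln(1 − 4p/3) = −0.75 ln(1 − 0.715257) = −0.75 ln(0.284743)
  = −0.75 × (-1.256168) = 0.942126 substitutions/site.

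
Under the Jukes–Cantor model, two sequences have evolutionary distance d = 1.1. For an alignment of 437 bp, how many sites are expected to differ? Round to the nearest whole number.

Invert JC69: p = (3/4)(1 − e^(−4d/3)) = 0.75 × (1 − e^(-1.466667)) = 0.75 × (1 − 0.230693) = 0.576980.
Expected differing sites = pL ≈ 0.576980 × 437 = 252.14026 ≈ 252.

252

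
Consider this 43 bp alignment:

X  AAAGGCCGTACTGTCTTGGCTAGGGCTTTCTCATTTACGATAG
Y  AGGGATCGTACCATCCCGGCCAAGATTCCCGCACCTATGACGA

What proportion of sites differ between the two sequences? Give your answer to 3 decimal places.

0.488

The sequences differ at 21 of 43 positions.
p = 21/43 = 0.488372… ≈ 0.488 (to 3 d.p.).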